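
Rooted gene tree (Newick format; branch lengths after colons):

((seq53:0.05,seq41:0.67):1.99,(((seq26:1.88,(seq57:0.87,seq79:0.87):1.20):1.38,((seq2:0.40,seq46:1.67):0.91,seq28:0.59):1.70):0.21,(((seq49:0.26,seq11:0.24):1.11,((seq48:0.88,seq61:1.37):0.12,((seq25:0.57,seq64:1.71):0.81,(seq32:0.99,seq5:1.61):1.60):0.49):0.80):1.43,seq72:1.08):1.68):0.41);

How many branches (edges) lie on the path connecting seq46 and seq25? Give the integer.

10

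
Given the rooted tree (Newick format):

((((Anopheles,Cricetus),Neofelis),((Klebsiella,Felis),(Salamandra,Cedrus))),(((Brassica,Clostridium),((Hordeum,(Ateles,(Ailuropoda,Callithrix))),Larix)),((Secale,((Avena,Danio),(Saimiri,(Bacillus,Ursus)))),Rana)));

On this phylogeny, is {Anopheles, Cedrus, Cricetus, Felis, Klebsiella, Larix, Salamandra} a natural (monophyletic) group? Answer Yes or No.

The MRCA of the listed taxa is the root, so the smallest clade containing them is the whole tree.
That clade also contains Ailuropoda, Ateles, Avena, Bacillus, Brassica, Callithrix, Clostridium, Danio, Hordeum, Neofelis, Rana, Saimiri, Secale, Ursus, which are not in the proposed group, so the group is not monophyletic.

No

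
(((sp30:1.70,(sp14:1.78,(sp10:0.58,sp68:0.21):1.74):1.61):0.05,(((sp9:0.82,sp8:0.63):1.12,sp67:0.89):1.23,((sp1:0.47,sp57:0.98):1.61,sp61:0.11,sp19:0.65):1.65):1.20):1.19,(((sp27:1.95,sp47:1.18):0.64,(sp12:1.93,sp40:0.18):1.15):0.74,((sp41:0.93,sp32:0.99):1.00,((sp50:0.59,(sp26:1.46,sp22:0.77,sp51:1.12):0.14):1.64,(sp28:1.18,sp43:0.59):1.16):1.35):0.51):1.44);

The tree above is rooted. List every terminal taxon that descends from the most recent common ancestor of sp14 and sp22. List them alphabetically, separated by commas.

Tracing sp14: it sits inside (sp14,(sp10,sp68)).
Tracing sp22: it sits inside (sp26,sp22,sp51).
The smallest clade enclosing both is the whole tree (their MRCA is the root), so the answer is all 23 tips in alphabetical order.

sp1, sp10, sp12, sp14, sp19, sp22, sp26, sp27, sp28, sp30, sp32, sp40, sp41, sp43, sp47, sp50, sp51, sp57, sp61, sp67, sp68, sp8, sp9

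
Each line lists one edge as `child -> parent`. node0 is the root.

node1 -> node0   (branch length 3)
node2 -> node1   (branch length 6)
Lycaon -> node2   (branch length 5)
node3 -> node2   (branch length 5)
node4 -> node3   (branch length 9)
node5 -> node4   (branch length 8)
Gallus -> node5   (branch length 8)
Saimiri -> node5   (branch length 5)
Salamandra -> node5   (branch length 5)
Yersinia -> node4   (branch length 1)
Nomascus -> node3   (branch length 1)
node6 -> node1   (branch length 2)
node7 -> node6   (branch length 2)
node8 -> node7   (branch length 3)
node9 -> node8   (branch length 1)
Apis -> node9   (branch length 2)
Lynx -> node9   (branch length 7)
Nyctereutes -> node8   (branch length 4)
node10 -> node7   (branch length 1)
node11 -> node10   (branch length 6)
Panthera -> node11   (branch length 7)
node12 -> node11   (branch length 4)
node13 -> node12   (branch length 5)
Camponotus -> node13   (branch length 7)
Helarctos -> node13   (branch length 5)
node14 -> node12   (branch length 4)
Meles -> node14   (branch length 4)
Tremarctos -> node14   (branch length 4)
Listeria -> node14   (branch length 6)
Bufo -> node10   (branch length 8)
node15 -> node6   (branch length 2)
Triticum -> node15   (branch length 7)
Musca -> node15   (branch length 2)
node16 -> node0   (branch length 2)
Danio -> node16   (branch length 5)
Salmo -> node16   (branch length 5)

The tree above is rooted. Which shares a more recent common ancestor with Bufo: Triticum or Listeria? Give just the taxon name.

The MRCA of Bufo and Listeria subtends ((Panthera,((Camponotus,Helarctos),(Meles,Tremarctos,Listeria))),Bufo) (7 taxa).
The MRCA of Bufo and Triticum subtends ((((Apis,Lynx),Nyctereutes),((Panthera,((Camponotus,Helarctos),(Meles,Tremarctos,Listeria))),Bufo)),(Triticum,Musca)) (12 taxa).
The first is nested inside the second, so Bufo shares a more recent common ancestor with Listeria.

Listeria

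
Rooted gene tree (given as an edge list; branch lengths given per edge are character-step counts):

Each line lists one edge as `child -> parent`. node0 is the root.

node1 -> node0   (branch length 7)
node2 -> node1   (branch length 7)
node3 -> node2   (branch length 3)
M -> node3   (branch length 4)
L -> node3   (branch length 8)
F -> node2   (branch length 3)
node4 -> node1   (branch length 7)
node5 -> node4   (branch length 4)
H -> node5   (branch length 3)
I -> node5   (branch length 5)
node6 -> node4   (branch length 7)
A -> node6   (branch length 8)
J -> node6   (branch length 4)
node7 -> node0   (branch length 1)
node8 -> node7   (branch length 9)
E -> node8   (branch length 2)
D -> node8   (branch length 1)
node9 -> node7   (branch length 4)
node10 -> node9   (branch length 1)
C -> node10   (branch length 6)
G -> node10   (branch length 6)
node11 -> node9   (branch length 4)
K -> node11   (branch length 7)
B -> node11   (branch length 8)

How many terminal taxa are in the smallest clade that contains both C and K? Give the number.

4

The MRCA of C and K is the node subtending ((C,G),(K,B)).
That clade contains 4 terminal taxa: B, C, G, K.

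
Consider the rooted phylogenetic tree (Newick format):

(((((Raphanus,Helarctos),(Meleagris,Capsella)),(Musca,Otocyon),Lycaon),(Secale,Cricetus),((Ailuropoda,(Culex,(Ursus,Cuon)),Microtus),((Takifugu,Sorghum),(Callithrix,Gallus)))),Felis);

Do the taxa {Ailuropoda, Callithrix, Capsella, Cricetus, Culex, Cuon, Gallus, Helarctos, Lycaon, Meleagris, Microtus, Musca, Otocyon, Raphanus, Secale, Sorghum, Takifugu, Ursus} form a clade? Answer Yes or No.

Yes

The most recent common ancestor of these taxa subtends ((((Raphanus,Helarctos),(Meleagris,Capsella)),(Musca,Otocyon),Lycaon),(Secale,Cricetus),((Ailuropoda,(Culex,(Ursus,Cuon)),Microtus),((Takifugu,Sorghum),(Callithrix,Gallus)))).
That clade has exactly 18 tips — every listed taxon and nothing else — so the group is monophyletic.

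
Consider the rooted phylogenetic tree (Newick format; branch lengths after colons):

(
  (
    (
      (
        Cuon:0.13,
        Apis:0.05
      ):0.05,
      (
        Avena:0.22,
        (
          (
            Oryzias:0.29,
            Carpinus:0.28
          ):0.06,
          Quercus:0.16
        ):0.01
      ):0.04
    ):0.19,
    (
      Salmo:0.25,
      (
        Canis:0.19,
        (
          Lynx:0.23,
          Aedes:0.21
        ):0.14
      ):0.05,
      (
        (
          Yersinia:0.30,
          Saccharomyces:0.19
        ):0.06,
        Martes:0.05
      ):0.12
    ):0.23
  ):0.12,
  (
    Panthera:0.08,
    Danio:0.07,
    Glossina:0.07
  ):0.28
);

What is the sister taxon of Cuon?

Apis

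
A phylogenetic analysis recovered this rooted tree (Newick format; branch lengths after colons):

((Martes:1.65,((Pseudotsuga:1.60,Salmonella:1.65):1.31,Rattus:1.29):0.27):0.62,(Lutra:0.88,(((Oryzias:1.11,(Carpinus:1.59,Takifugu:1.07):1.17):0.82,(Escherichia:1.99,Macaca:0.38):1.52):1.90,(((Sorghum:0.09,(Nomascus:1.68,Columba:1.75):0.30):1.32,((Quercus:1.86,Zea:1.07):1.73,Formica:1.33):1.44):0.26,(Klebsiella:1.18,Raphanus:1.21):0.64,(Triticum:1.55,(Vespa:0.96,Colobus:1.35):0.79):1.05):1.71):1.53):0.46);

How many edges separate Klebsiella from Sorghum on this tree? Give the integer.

The MRCA of Klebsiella and Sorghum is the node subtending (((Sorghum,(Nomascus,Columba)),((Quercus,Zea),Formica)),(Klebsiella,Raphanus),(Triticum,(Vespa,Colobus))).
From Klebsiella up to that node: 2 branches. From Sorghum up to the same node: 3 branches. Total: 2 + 3 = 5.

5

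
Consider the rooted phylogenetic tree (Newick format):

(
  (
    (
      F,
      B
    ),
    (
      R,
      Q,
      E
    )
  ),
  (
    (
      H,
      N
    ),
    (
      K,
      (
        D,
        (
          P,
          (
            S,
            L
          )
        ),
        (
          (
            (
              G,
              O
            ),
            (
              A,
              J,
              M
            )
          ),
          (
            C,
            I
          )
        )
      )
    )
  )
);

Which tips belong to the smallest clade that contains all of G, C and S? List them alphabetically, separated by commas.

Tracing G: it sits inside (G,O).
Tracing C: it sits inside (C,I).
Tracing S: it sits inside (S,L).
The smallest clade enclosing all 3 is (D,(P,(S,L)),(((G,O),(A,J,M)),(C,I))); the answer is its 11 terminal taxa in alphabetical order.

A, C, D, G, I, J, L, M, O, P, S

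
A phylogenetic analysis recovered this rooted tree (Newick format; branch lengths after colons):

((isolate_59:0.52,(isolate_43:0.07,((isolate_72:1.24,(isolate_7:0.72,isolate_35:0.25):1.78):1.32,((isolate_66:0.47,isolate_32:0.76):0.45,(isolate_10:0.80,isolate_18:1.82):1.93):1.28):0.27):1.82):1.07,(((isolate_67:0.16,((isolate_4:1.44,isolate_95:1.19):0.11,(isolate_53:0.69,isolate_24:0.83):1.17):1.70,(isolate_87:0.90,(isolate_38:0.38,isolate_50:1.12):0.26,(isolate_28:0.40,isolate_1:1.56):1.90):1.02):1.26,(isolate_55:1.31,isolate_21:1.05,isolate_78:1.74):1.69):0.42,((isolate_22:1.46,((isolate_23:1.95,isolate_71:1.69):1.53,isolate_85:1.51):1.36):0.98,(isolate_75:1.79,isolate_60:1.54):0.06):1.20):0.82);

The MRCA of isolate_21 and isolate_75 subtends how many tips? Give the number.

19

The MRCA of isolate_21 and isolate_75 is the node subtending (((isolate_67,((isolate_4,isolate_95),(isolate_53,isolate_24)),(isolate_87,(isolate_38,isolate_50),(isolate_28,isolate_1))),(isolate_55,isolate_21,isolate_78)),((isolate_22,((isolate_23,isolate_71),isolate_85)),(isolate_75,isolate_60))).
That clade contains 19 terminal taxa: isolate_1, isolate_21, isolate_22, isolate_23, isolate_24, isolate_28, isolate_38, isolate_4, isolate_50, isolate_53, isolate_55, isolate_60, isolate_67, isolate_71, isolate_75, isolate_78, isolate_85, isolate_87, isolate_95.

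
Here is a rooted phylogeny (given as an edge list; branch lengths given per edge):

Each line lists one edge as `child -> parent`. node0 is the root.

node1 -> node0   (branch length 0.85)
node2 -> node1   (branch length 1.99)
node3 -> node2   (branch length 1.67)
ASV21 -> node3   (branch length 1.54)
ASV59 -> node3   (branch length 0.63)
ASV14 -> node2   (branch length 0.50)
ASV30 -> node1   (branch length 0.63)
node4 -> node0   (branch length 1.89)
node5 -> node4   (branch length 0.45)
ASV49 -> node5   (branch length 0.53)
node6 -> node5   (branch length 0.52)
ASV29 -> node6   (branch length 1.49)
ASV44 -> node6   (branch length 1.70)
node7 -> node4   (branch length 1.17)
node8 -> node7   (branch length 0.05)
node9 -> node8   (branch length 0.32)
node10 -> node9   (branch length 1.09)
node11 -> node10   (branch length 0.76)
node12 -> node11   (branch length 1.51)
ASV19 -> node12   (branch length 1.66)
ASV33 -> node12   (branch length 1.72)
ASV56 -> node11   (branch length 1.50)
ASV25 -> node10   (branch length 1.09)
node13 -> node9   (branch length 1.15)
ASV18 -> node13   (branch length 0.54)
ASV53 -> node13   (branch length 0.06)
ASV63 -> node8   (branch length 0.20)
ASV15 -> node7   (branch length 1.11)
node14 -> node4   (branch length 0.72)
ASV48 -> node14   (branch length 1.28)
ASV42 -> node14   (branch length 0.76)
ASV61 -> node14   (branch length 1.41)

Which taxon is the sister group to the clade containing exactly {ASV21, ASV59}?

ASV14

The clade containing exactly {ASV21, ASV59} attaches to the tree at the node subtending ((ASV21,ASV59),ASV14).
The other lineage descending from that same node — the sister group — is the single tip ASV14.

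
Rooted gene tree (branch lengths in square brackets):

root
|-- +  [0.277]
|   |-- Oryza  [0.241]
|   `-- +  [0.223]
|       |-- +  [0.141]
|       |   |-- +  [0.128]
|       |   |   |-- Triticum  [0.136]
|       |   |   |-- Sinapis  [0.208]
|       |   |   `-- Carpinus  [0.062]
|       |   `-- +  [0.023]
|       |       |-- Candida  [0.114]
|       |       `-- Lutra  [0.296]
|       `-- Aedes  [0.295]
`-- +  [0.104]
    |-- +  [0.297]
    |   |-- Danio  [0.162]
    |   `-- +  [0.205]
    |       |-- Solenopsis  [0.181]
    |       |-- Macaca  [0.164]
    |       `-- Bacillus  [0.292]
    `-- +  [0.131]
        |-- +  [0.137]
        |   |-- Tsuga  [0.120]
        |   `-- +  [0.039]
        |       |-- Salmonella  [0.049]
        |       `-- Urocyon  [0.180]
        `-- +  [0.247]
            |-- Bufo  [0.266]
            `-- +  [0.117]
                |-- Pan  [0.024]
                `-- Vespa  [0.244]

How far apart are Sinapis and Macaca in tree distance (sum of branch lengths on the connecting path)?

1.747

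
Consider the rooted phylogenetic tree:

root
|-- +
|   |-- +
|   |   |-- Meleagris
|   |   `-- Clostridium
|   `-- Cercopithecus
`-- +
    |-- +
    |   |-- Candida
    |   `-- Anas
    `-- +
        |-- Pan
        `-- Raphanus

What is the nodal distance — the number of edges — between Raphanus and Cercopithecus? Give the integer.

The MRCA of Raphanus and Cercopithecus is the root of the tree.
From Raphanus up to that node: 3 branches. From Cercopithecus up to the same node: 2 branches. Total: 3 + 2 = 5.

5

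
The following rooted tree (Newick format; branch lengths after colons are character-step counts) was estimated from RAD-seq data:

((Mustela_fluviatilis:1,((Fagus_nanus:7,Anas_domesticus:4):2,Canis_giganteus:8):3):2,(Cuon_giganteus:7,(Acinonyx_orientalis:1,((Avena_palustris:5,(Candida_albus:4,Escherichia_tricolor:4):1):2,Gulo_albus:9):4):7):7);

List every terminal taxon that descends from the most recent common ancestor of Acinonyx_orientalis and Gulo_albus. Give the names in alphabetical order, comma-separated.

Tracing Acinonyx_orientalis: it sits inside (Acinonyx_orientalis,((Avena_palustris,(Candida_albus,Escherichia_tricolor)),Gulo_albus)).
Tracing Gulo_albus: it sits inside ((Avena_palustris,(Candida_albus,Escherichia_tricolor)),Gulo_albus).
The smallest clade enclosing both is (Acinonyx_orientalis,((Avena_palustris,(Candida_albus,Escherichia_tricolor)),Gulo_albus)); the answer is its 5 terminal taxa in alphabetical order.

Acinonyx_orientalis, Avena_palustris, Candida_albus, Escherichia_tricolor, Gulo_albus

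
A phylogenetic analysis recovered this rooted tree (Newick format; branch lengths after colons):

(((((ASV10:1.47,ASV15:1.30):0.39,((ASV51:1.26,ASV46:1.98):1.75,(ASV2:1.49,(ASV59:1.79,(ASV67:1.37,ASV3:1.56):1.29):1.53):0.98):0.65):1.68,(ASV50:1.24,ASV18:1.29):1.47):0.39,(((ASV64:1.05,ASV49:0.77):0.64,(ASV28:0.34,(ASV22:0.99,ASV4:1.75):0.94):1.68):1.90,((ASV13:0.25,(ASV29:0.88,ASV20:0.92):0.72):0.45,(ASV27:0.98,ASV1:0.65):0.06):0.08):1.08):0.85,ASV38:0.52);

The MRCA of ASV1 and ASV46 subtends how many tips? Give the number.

20

The MRCA of ASV1 and ASV46 is the node subtending ((((ASV10,ASV15),((ASV51,ASV46),(ASV2,(ASV59,(ASV67,ASV3))))),(ASV50,ASV18)),(((ASV64,ASV49),(ASV28,(ASV22,ASV4))),((ASV13,(ASV29,ASV20)),(ASV27,ASV1)))).
That clade contains 20 terminal taxa: ASV1, ASV10, ASV13, ASV15, ASV18, ASV2, ASV20, ASV22, ASV27, ASV28, ASV29, ASV3, ASV4, ASV46, ASV49, ASV50, ASV51, ASV59, ASV64, ASV67.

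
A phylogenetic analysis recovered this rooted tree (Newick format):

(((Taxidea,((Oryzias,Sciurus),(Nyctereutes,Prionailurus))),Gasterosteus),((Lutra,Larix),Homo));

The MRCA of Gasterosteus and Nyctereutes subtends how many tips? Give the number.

The MRCA of Gasterosteus and Nyctereutes is the node subtending ((Taxidea,((Oryzias,Sciurus),(Nyctereutes,Prionailurus))),Gasterosteus).
That clade contains 6 terminal taxa: Gasterosteus, Nyctereutes, Oryzias, Prionailurus, Sciurus, Taxidea.

6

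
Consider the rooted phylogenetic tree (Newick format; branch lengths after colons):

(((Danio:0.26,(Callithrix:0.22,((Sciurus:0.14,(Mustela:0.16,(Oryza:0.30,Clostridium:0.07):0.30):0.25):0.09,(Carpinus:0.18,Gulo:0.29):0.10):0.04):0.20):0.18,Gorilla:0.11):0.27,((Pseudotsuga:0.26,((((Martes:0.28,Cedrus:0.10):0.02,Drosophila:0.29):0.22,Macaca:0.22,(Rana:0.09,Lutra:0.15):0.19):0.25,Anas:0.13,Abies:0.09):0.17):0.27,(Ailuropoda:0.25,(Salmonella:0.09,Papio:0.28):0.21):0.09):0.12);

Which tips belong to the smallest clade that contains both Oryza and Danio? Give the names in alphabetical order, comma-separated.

Tracing Oryza: it sits inside (Oryza,Clostridium).
Tracing Danio: it sits inside (Danio,(Callithrix,((Sciurus,(Mustela,(Oryza,Clostridium))),(Carpinus,Gulo)))).
The smallest clade enclosing both is (Danio,(Callithrix,((Sciurus,(Mustela,(Oryza,Clostridium))),(Carpinus,Gulo)))); the answer is its 8 terminal taxa in alphabetical order.

Callithrix, Carpinus, Clostridium, Danio, Gulo, Mustela, Oryza, Sciurus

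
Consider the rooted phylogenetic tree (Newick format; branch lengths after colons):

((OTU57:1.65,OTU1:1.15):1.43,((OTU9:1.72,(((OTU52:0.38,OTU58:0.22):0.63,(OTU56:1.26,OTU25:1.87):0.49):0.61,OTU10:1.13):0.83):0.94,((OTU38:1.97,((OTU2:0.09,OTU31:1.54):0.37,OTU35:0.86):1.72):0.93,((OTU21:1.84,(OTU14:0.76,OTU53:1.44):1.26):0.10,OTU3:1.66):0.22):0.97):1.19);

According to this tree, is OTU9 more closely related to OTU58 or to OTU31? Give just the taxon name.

OTU58

The MRCA of OTU9 and OTU58 subtends (OTU9,(((OTU52,OTU58),(OTU56,OTU25)),OTU10)) (6 taxa).
The MRCA of OTU9 and OTU31 subtends ((OTU9,(((OTU52,OTU58),(OTU56,OTU25)),OTU10)),((OTU38,((OTU2,OTU31),OTU35)),((OTU21,(OTU14,OTU53)),OTU3))) (14 taxa).
The first is nested inside the second, so OTU9 shares a more recent common ancestor with OTU58.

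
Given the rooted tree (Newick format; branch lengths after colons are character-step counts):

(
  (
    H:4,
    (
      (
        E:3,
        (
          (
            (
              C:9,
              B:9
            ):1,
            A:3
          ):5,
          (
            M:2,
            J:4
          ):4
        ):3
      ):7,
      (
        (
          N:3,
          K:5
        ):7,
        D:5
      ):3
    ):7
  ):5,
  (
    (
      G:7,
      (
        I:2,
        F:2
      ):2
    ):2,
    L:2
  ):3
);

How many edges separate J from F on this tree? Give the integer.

10

The MRCA of J and F is the root of the tree.
From J up to that node: 6 branches. From F up to the same node: 4 branches. Total: 6 + 4 = 10.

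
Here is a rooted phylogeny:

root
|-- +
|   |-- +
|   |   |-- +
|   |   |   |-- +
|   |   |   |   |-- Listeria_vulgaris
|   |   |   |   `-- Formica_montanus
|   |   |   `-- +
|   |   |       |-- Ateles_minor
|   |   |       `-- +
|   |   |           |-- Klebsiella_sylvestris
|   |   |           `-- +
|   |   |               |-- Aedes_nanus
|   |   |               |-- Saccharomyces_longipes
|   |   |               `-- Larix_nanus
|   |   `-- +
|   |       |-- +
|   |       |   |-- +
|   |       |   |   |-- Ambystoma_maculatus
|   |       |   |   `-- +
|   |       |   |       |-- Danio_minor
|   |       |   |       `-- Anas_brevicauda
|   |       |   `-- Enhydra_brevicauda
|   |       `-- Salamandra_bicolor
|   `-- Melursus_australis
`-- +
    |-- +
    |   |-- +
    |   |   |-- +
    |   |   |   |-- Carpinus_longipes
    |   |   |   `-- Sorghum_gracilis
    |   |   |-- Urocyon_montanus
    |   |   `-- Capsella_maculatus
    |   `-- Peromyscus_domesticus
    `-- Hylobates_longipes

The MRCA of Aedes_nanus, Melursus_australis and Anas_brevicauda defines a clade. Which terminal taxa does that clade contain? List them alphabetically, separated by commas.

Aedes_nanus, Ambystoma_maculatus, Anas_brevicauda, Ateles_minor, Danio_minor, Enhydra_brevicauda, Formica_montanus, Klebsiella_sylvestris, Larix_nanus, Listeria_vulgaris, Melursus_australis, Saccharomyces_longipes, Salamandra_bicolor

Tracing Aedes_nanus: it sits inside (Aedes_nanus,Saccharomyces_longipes,Larix_nanus).
Tracing Melursus_australis: it sits inside ((((Listeria_vulgaris,Formica_montanus),(Ateles_minor,(Klebsiella_sylvestris,(Aedes_nanus,Saccharomyces_longipes,Larix_nanus)))),(((Ambystoma_maculatus,(Danio_minor,Anas_brevicauda)),Enhydra_brevicauda),Salamandra_bicolor)),Melursus_australis).
Tracing Anas_brevicauda: it sits inside (Danio_minor,Anas_brevicauda).
The smallest clade enclosing all 3 is ((((Listeria_vulgaris,Formica_montanus),(Ateles_minor,(Klebsiella_sylvestris,(Aedes_nanus,Saccharomyces_longipes,Larix_nanus)))),(((Ambystoma_maculatus,(Danio_minor,Anas_brevicauda)),Enhydra_brevicauda),Salamandra_bicolor)),Melursus_australis); the answer is its 13 terminal taxa in alphabetical order.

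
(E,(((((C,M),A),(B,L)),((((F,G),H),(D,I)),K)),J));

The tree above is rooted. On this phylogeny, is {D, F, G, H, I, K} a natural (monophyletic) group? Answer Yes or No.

Yes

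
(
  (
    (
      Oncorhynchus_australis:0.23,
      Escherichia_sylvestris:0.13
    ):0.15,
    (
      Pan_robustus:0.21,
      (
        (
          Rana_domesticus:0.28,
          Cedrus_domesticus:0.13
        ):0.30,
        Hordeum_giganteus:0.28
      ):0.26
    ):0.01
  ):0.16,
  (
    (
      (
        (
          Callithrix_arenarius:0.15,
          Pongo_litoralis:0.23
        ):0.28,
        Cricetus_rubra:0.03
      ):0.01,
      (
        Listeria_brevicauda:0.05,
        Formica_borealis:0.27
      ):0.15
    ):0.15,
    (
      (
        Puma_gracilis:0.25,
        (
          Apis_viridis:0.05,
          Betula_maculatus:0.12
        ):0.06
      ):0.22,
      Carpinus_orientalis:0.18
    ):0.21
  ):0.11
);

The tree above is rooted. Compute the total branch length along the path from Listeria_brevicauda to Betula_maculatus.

0.96

The path runs Listeria_brevicauda → … → MRCA → … → Betula_maculatus; the MRCA is the node subtending ((((Callithrix_arenarius,Pongo_litoralis),Cricetus_rubra),(Listeria_brevicauda,Formica_borealis)),((Puma_gracilis,(Apis_viridis,Betula_maculatus)),Carpinus_orientalis)).
Branch lengths along that path: 0.05 + 0.15 + 0.15 + 0.21 + 0.22 + 0.06 + 0.12 = 0.96.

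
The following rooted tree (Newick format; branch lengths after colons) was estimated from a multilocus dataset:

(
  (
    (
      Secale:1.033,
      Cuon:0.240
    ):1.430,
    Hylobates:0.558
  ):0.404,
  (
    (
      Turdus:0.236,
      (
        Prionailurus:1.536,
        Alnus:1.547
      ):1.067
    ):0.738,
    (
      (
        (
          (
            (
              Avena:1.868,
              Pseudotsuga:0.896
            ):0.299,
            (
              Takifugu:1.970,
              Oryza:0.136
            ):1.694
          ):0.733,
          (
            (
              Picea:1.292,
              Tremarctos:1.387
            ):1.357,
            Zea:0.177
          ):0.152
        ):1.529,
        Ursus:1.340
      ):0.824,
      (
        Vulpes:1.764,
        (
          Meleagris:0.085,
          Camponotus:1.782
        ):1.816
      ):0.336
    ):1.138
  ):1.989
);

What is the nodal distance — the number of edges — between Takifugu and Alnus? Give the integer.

The MRCA of Takifugu and Alnus is the node subtending ((Turdus,(Prionailurus,Alnus)),(((((Avena,Pseudotsuga),(Takifugu,Oryza)),((Picea,Tremarctos),Zea)),Ursus),(Vulpes,(Meleagris,Camponotus)))).
From Takifugu up to that node: 6 branches. From Alnus up to the same node: 3 branches. Total: 6 + 3 = 9.

9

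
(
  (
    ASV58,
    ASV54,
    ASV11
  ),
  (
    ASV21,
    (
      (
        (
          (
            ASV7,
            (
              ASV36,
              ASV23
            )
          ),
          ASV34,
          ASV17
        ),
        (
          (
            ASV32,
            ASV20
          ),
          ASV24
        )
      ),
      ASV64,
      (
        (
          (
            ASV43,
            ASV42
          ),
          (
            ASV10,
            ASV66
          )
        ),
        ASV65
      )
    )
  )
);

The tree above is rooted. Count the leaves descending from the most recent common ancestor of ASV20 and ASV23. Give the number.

8

The MRCA of ASV20 and ASV23 is the node subtending (((ASV7,(ASV36,ASV23)),ASV34,ASV17),((ASV32,ASV20),ASV24)).
That clade contains 8 terminal taxa: ASV17, ASV20, ASV23, ASV24, ASV32, ASV34, ASV36, ASV7.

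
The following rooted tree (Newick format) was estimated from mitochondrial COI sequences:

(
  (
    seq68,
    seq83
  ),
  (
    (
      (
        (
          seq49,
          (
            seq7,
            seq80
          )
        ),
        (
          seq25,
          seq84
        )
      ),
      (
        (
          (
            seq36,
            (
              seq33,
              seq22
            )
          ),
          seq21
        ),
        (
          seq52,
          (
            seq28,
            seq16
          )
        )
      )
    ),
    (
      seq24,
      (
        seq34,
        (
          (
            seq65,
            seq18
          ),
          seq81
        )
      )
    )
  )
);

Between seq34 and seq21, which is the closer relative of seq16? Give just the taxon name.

seq21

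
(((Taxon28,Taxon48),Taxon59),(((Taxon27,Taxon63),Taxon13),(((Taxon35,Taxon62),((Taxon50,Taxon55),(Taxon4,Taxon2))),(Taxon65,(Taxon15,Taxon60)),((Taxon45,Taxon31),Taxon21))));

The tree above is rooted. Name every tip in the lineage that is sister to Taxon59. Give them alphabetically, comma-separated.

Taxon28, Taxon48

Taxon59 attaches to the tree at the node subtending ((Taxon28,Taxon48),Taxon59).
The other lineage descending from that same node — the sister group — is (Taxon28,Taxon48); its 2 tips in alphabetical order are the answer.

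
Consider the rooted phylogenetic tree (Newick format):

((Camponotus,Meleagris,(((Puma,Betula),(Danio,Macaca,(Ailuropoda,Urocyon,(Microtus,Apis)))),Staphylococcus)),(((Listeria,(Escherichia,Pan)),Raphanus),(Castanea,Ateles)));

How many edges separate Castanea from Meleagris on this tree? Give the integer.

5

The MRCA of Castanea and Meleagris is the root of the tree.
From Castanea up to that node: 3 branches. From Meleagris up to the same node: 2 branches. Total: 3 + 2 = 5.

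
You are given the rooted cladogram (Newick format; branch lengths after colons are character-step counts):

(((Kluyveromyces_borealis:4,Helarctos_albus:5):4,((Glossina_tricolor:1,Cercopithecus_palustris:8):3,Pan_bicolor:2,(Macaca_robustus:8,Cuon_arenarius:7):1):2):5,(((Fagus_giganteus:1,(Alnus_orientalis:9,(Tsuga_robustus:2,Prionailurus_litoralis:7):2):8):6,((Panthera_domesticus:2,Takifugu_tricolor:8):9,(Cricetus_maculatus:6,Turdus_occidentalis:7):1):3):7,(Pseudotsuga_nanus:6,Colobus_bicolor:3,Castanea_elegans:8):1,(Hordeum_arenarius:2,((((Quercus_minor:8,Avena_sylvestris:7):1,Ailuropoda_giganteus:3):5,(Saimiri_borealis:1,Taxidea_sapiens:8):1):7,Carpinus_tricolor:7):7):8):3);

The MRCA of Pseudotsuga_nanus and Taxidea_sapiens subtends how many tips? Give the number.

18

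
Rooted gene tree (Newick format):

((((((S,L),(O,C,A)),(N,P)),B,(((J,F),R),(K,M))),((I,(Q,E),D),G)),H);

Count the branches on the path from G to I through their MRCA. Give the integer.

The MRCA of G and I is the node subtending ((I,(Q,E),D),G).
From G up to that node: 1 branch. From I up to the same node: 2 branches. Total: 1 + 2 = 3.

3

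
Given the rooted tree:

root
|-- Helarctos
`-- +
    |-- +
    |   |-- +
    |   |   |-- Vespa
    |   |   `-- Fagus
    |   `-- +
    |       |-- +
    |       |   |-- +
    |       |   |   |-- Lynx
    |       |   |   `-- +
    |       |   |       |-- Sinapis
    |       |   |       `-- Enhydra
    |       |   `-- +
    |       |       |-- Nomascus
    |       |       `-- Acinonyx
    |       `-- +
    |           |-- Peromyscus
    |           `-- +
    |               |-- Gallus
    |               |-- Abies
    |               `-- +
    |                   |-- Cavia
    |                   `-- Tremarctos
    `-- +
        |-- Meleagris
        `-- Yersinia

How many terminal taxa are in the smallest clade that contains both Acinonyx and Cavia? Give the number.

The MRCA of Acinonyx and Cavia is the node subtending (((Lynx,(Sinapis,Enhydra)),(Nomascus,Acinonyx)),(Peromyscus,(Gallus,Abies,(Cavia,Tremarctos)))).
That clade contains 10 terminal taxa: Abies, Acinonyx, Cavia, Enhydra, Gallus, Lynx, Nomascus, Peromyscus, Sinapis, Tremarctos.

10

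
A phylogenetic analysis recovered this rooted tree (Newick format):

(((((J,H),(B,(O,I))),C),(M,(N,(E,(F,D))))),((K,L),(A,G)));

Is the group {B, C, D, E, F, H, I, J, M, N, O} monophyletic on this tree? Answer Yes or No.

Yes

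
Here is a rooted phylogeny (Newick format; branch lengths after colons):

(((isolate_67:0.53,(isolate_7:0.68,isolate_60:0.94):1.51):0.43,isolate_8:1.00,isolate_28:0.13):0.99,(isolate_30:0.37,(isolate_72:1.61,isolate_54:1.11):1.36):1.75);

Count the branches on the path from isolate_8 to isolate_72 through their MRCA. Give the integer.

5

The MRCA of isolate_8 and isolate_72 is the root of the tree.
From isolate_8 up to that node: 2 branches. From isolate_72 up to the same node: 3 branches. Total: 2 + 3 = 5.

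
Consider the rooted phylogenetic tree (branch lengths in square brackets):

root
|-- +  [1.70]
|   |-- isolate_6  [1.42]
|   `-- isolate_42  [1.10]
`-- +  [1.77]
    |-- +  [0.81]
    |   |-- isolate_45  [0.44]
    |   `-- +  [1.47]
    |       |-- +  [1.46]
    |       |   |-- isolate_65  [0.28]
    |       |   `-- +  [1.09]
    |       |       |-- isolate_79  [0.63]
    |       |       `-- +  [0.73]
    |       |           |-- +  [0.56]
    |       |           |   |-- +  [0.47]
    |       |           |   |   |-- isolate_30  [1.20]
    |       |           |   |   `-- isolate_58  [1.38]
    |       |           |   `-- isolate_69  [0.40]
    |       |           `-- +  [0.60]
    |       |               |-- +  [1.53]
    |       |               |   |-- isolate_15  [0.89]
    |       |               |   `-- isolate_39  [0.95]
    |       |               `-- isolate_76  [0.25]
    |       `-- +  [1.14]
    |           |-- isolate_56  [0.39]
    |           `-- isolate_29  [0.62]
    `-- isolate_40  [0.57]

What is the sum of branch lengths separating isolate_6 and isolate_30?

The path runs isolate_6 → … → MRCA → … → isolate_30; the MRCA is the root of the tree.
Branch lengths along that path: 1.42 + 1.70 + 1.77 + 0.81 + 1.47 + 1.46 + 1.09 + 0.73 + 0.56 + 0.47 + 1.20 = 12.68.

12.68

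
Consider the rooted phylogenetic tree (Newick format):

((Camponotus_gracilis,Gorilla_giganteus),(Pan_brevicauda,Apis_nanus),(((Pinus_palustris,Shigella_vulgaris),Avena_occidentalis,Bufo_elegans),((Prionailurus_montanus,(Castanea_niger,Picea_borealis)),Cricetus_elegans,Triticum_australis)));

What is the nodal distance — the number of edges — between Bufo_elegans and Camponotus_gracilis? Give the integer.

The MRCA of Bufo_elegans and Camponotus_gracilis is the root of the tree.
From Bufo_elegans up to that node: 3 branches. From Camponotus_gracilis up to the same node: 2 branches. Total: 3 + 2 = 5.

5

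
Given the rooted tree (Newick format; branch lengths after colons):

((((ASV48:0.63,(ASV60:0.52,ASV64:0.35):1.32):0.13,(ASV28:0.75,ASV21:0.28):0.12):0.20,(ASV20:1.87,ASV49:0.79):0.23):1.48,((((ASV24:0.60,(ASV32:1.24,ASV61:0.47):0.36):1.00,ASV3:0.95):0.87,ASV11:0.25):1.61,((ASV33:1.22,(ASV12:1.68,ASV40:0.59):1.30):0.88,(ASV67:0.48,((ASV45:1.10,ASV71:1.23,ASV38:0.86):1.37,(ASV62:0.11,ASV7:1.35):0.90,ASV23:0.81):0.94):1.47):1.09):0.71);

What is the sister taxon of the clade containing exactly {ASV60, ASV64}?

ASV48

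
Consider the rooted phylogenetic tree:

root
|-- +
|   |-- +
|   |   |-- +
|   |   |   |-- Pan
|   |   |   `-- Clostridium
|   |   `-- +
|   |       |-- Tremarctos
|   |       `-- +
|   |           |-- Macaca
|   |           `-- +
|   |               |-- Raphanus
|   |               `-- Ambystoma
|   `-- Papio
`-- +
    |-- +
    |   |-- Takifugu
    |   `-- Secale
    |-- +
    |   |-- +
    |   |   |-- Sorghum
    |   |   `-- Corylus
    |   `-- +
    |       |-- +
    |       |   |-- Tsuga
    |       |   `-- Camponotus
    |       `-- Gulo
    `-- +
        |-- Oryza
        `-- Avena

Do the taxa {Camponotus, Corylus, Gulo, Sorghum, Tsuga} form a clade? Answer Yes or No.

Yes

The most recent common ancestor of these taxa subtends ((Sorghum,Corylus),((Tsuga,Camponotus),Gulo)).
That clade has exactly 5 tips — every listed taxon and nothing else — so the group is monophyletic.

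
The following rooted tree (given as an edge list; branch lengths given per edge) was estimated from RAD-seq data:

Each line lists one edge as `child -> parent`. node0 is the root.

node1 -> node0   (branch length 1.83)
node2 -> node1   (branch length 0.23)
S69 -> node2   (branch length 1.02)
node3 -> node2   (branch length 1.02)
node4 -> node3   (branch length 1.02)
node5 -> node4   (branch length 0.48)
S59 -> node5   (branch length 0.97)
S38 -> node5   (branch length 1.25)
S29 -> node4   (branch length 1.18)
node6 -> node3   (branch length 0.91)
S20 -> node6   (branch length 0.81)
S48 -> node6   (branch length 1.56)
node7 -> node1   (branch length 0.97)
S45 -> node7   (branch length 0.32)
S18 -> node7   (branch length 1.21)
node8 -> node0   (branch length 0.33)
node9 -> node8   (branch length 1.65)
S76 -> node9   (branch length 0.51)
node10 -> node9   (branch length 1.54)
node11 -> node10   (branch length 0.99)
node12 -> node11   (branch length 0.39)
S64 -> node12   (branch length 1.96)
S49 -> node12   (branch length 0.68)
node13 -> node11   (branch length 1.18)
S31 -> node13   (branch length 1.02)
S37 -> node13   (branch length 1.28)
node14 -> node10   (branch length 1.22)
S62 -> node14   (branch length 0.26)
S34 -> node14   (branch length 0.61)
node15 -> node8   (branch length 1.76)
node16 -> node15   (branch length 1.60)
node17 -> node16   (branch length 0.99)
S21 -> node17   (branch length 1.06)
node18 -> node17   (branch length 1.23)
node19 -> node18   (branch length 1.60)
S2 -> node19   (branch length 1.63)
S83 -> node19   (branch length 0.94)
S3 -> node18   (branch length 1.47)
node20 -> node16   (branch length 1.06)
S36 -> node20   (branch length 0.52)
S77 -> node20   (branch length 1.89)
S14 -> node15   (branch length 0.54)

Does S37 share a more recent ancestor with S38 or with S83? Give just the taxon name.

S83

The MRCA of S37 and S83 subtends ((S76,(((S64,S49),(S31,S37)),(S62,S34))),(((S21,((S2,S83),S3)),(S36,S77)),S14)) (14 taxa).
The MRCA of S37 and S38 is the root, subtending the entire tree (22 taxa).
The first is nested inside the second, so S37 shares a more recent common ancestor with S83.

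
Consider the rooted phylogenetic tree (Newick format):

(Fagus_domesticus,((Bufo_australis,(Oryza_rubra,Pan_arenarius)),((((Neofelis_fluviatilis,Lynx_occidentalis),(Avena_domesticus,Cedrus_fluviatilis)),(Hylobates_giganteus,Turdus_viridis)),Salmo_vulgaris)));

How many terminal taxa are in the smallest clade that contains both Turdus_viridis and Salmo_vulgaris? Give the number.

The MRCA of Turdus_viridis and Salmo_vulgaris is the node subtending ((((Neofelis_fluviatilis,Lynx_occidentalis),(Avena_domesticus,Cedrus_fluviatilis)),(Hylobates_giganteus,Turdus_viridis)),Salmo_vulgaris).
That clade contains 7 terminal taxa: Avena_domesticus, Cedrus_fluviatilis, Hylobates_giganteus, Lynx_occidentalis, Neofelis_fluviatilis, Salmo_vulgaris, Turdus_viridis.

7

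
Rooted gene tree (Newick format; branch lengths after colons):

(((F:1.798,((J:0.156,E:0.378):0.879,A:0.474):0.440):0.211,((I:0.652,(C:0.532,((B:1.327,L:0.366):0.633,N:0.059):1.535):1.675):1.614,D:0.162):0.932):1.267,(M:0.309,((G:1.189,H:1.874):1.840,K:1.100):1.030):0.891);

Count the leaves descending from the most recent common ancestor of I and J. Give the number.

10

The MRCA of I and J is the node subtending ((F,((J,E),A)),((I,(C,((B,L),N))),D)).
That clade contains 10 terminal taxa: A, B, C, D, E, F, I, J, L, N.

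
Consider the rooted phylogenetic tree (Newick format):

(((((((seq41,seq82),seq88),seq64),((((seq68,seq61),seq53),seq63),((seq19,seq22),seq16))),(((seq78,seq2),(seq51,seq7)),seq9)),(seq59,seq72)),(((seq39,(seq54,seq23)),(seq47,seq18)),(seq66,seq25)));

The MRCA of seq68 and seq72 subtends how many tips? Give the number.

18

The MRCA of seq68 and seq72 is the node subtending ((((((seq41,seq82),seq88),seq64),((((seq68,seq61),seq53),seq63),((seq19,seq22),seq16))),(((seq78,seq2),(seq51,seq7)),seq9)),(seq59,seq72)).
That clade contains 18 terminal taxa: seq16, seq19, seq2, seq22, seq41, seq51, seq53, seq59, seq61, seq63, seq64, seq68, seq7, seq72, seq78, seq82, seq88, seq9.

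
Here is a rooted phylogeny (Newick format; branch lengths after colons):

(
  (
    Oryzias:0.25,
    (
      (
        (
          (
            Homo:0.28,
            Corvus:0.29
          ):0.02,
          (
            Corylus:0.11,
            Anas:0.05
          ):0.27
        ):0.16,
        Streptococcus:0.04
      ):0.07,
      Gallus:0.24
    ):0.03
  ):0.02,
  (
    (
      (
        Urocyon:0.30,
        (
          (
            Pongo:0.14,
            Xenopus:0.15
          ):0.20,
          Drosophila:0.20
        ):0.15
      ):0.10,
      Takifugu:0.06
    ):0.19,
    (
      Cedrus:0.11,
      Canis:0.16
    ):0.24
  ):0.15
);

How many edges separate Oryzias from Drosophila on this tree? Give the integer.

The MRCA of Oryzias and Drosophila is the root of the tree.
From Oryzias up to that node: 2 branches. From Drosophila up to the same node: 5 branches. Total: 2 + 5 = 7.

7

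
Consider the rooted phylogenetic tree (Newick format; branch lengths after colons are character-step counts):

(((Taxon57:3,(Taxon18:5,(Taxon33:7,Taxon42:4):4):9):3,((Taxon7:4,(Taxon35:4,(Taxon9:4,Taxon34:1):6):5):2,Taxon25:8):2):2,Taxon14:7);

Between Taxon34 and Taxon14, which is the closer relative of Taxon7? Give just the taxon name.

Taxon34

The MRCA of Taxon7 and Taxon34 subtends (Taxon7,(Taxon35,(Taxon9,Taxon34))) (4 taxa).
The MRCA of Taxon7 and Taxon14 is the root, subtending the entire tree (10 taxa).
The first is nested inside the second, so Taxon7 shares a more recent common ancestor with Taxon34.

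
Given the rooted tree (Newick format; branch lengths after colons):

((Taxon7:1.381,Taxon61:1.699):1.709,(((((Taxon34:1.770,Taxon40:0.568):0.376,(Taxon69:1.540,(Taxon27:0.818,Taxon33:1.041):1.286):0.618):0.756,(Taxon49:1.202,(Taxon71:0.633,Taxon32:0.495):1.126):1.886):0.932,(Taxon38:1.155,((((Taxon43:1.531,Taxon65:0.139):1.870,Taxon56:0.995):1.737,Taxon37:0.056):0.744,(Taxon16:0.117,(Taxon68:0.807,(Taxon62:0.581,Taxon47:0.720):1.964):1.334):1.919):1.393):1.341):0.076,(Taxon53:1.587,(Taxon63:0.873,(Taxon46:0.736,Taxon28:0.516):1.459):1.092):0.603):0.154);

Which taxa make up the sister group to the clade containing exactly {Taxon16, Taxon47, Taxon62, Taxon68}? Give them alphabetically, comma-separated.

The clade containing exactly {Taxon16, Taxon47, Taxon62, Taxon68} attaches to the tree at the node subtending ((((Taxon43,Taxon65),Taxon56),Taxon37),(Taxon16,(Taxon68,(Taxon62,Taxon47)))).
The other lineage descending from that same node — the sister group — is (((Taxon43,Taxon65),Taxon56),Taxon37); its 4 tips in alphabetical order are the answer.

Taxon37, Taxon43, Taxon56, Taxon65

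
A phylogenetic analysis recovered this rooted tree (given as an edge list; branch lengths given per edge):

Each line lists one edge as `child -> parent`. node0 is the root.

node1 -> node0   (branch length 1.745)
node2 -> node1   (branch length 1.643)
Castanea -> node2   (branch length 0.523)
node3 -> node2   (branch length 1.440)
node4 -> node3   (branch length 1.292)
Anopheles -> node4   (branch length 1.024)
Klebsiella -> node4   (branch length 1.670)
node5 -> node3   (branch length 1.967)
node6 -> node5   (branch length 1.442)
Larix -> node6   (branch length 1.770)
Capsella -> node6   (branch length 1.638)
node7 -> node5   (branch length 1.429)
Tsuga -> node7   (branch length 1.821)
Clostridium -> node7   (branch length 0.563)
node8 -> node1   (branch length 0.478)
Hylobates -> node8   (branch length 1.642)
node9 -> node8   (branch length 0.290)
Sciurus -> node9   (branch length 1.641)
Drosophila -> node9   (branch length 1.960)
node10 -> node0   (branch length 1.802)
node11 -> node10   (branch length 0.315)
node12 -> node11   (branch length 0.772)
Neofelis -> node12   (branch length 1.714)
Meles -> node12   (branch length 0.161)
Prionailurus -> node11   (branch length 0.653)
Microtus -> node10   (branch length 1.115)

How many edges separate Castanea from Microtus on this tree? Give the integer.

The MRCA of Castanea and Microtus is the root of the tree.
From Castanea up to that node: 3 branches. From Microtus up to the same node: 2 branches. Total: 3 + 2 = 5.

5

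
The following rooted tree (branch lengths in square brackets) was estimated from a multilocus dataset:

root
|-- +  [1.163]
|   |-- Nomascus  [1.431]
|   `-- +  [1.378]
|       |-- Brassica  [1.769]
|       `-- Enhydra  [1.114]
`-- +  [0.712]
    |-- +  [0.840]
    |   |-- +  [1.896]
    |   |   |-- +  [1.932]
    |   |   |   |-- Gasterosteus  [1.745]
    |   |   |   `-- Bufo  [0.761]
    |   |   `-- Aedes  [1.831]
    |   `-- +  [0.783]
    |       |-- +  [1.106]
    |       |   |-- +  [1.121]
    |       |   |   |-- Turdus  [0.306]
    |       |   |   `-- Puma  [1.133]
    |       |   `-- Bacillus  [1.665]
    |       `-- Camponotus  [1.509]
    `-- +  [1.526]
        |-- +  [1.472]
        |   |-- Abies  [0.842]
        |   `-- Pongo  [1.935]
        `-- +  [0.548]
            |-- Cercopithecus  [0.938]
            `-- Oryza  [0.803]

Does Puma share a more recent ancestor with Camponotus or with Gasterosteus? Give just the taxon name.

The MRCA of Puma and Camponotus subtends (((Turdus,Puma),Bacillus),Camponotus) (4 taxa).
The MRCA of Puma and Gasterosteus subtends (((Gasterosteus,Bufo),Aedes),(((Turdus,Puma),Bacillus),Camponotus)) (7 taxa).
The first is nested inside the second, so Puma shares a more recent common ancestor with Camponotus.

Camponotus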